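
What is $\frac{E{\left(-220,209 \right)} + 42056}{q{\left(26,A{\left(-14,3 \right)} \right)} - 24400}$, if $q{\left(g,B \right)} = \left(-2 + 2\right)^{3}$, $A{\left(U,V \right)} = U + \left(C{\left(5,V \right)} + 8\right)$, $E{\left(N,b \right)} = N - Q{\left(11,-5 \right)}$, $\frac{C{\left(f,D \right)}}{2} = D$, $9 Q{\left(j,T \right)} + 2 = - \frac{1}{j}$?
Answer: $- \frac{4141787}{2415600} \approx -1.7146$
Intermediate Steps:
$Q{\left(j,T \right)} = - \frac{2}{9} - \frac{1}{9 j}$ ($Q{\left(j,T \right)} = - \frac{2}{9} + \frac{\left(-1\right) \frac{1}{j}}{9} = - \frac{2}{9} - \frac{1}{9 j}$)
$C{\left(f,D \right)} = 2 D$
$E{\left(N,b \right)} = \frac{23}{99} + N$ ($E{\left(N,b \right)} = N - \frac{-1 - 22}{9 \cdot 11} = N - \frac{1}{9} \cdot \frac{1}{11} \left(-1 - 22\right) = N - \frac{1}{9} \cdot \frac{1}{11} \left(-23\right) = N - - \frac{23}{99} = N + \frac{23}{99} = \frac{23}{99} + N$)
$A{\left(U,V \right)} = 8 + U + 2 V$ ($A{\left(U,V \right)} = U + \left(2 V + 8\right) = U + \left(8 + 2 V\right) = 8 + U + 2 V$)
$q{\left(g,B \right)} = 0$ ($q{\left(g,B \right)} = 0^{3} = 0$)
$\frac{E{\left(-220,209 \right)} + 42056}{q{\left(26,A{\left(-14,3 \right)} \right)} - 24400} = \frac{\left(\frac{23}{99} - 220\right) + 42056}{0 - 24400} = \frac{- \frac{21757}{99} + 42056}{-24400} = \frac{4141787}{99} \left(- \frac{1}{24400}\right) = - \frac{4141787}{2415600}$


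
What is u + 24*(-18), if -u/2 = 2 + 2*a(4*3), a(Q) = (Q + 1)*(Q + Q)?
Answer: -1684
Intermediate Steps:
a(Q) = 2*Q*(1 + Q) (a(Q) = (1 + Q)*(2*Q) = 2*Q*(1 + Q))
u = -1252 (u = -2*(2 + 2*(2*(4*3)*(1 + 4*3))) = -2*(2 + 2*(2*12*(1 + 12))) = -2*(2 + 2*(2*12*13)) = -2*(2 + 2*312) = -2*(2 + 624) = -2*626 = -1252)
u + 24*(-18) = -1252 + 24*(-18) = -1252 - 432 = -1684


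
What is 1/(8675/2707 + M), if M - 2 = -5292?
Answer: -2707/14311355 ≈ -0.00018915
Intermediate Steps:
M = -5290 (M = 2 - 5292 = -5290)
1/(8675/2707 + M) = 1/(8675/2707 - 5290) = 1/(-14311355/2707) = -2707/14311355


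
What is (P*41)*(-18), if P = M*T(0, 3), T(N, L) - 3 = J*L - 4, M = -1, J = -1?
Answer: -2952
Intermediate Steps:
T(N, L) = -1 - L (T(N, L) = 3 + (-L - 4) = 3 + (-4 - L) = -1 - L)
P = 4 (P = -(-1 - 1*3) = -(-1 - 3) = -1*(-4) = 4)
(P*41)*(-18) = (4*41)*(-18) = 164*(-18) = -2952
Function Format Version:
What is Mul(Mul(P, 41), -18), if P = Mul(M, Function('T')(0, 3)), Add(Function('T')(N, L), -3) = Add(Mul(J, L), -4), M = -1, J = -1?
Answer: -2952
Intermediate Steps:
Function('T')(N, L) = Add(-1, Mul(-1, L)) (Function('T')(N, L) = Add(3, Add(Mul(-1, L), -4)) = Add(3, Add(-4, Mul(-1, L))) = Add(-1, Mul(-1, L)))
P = 4 (P = Mul(-1, Add(-1, Mul(-1, 3))) = Mul(-1, Add(-1, -3)) = Mul(-1, -4) = 4)
Mul(Mul(P, 41), -18) = Mul(Mul(4, 41), -18) = Mul(164, -18) = -2952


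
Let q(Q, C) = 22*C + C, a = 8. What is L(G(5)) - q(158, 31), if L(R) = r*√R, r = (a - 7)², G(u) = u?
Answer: -713 + √5 ≈ -710.76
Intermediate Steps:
r = 1 (r = (8 - 7)² = 1² = 1)
q(Q, C) = 23*C
L(R) = √R (L(R) = 1*√R = √R)
L(G(5)) - q(158, 31) = √5 - 23*31 = √5 - 1*713 = √5 - 713 = -713 + √5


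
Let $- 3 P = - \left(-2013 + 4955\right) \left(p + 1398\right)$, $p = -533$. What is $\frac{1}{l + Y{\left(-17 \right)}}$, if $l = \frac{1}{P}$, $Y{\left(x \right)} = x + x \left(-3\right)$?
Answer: $\frac{2544830}{86524223} \approx 0.029412$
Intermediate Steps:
$P = \frac{2544830}{3}$ ($P = - \frac{\left(-1\right) \left(-2013 + 4955\right) \left(-533 + 1398\right)}{3} = - \frac{\left(-1\right) 2942 \cdot 865}{3} = - \frac{\left(-1\right) 2544830}{3} = \left(- \frac{1}{3}\right) \left(-2544830\right) = \frac{2544830}{3} \approx 8.4828 \cdot 10^{5}$)
$Y{\left(x \right)} = - 2 x$ ($Y{\left(x \right)} = x - 3 x = - 2 x$)
$l = \frac{3}{2544830}$ ($l = \frac{1}{\frac{2544830}{3}} = \frac{3}{2544830} \approx 1.1789 \cdot 10^{-6}$)
$\frac{1}{l + Y{\left(-17 \right)}} = \frac{1}{\frac{3}{2544830} - -34} = \frac{1}{\frac{3}{2544830} + 34} = \frac{1}{\frac{86524223}{2544830}} = \frac{2544830}{86524223}$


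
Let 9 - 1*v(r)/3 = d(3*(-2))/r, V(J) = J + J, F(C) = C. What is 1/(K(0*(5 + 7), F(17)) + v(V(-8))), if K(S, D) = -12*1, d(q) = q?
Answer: 8/111 ≈ 0.072072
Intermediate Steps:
V(J) = 2*J
v(r) = 27 + 18/r (v(r) = 27 - 3*3*(-2)/r = 27 - (-18)/r = 27 + 18/r)
K(S, D) = -12
1/(K(0*(5 + 7), F(17)) + v(V(-8))) = 1/(-12 + (27 + 18/((2*(-8))))) = 1/(-12 + (27 + 18/(-16))) = 1/(-12 + (27 + 18*(-1/16))) = 1/(-12 + (27 - 9/8)) = 1/(-12 + 207/8) = 1/(111/8) = 8/111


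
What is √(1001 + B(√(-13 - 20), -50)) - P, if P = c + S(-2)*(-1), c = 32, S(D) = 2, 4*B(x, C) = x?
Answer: -30 + √(4004 + I*√33)/2 ≈ 1.6386 + 0.022696*I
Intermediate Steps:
B(x, C) = x/4
P = 30 (P = 32 + 2*(-1) = 32 - 2 = 30)
√(1001 + B(√(-13 - 20), -50)) - P = √(1001 + √(-13 - 20)/4) - 1*30 = √(1001 + √(-33)/4) - 30 = √(1001 + (I*√33)/4) - 30 = √(1001 + I*√33/4) - 30 = -30 + √(1001 + I*√33/4)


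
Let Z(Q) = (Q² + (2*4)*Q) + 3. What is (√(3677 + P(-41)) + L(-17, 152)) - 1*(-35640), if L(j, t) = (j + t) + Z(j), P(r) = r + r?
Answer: 35931 + √3595 ≈ 35991.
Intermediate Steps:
Z(Q) = 3 + Q² + 8*Q (Z(Q) = (Q² + 8*Q) + 3 = 3 + Q² + 8*Q)
P(r) = 2*r
L(j, t) = 3 + t + j² + 9*j (L(j, t) = (j + t) + (3 + j² + 8*j) = 3 + t + j² + 9*j)
(√(3677 + P(-41)) + L(-17, 152)) - 1*(-35640) = (√(3677 + 2*(-41)) + (3 + 152 + (-17)² + 9*(-17))) - 1*(-35640) = (√(3677 - 82) + (3 + 152 + 289 - 153)) + 35640 = (√3595 + 291) + 35640 = (291 + √3595) + 35640 = 35931 + √3595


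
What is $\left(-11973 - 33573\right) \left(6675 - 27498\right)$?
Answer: $948404358$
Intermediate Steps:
$\left(-11973 - 33573\right) \left(6675 - 27498\right) = \left(-45546\right) \left(-20823\right) = 948404358$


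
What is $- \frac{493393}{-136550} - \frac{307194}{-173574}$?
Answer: $\frac{21264589547}{3950254950} \approx 5.3831$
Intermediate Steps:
$- \frac{493393}{-136550} - \frac{307194}{-173574} = \left(-493393\right) \left(- \frac{1}{136550}\right) - - \frac{51199}{28929} = \frac{493393}{136550} + \frac{51199}{28929} = \frac{21264589547}{3950254950}$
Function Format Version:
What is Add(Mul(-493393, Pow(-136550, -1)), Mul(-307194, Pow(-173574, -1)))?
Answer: Rational(21264589547, 3950254950) ≈ 5.3831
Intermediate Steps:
Add(Mul(-493393, Pow(-136550, -1)), Mul(-307194, Pow(-173574, -1))) = Add(Mul(-493393, Rational(-1, 136550)), Mul(-307194, Rational(-1, 173574))) = Add(Rational(493393, 136550), Rational(51199, 28929)) = Rational(21264589547, 3950254950)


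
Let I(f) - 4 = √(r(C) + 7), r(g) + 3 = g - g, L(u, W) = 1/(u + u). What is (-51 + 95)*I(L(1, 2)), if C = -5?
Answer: 264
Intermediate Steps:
L(u, W) = 1/(2*u)
r(g) = -3 (r(g) = -3 + (g - g) = -3 + 0 = -3)
I(f) = 6 (I(f) = 4 + √(-3 + 7) = 4 + √4 = 4 + 2 = 6)
(-51 + 95)*I(L(1, 2)) = (-51 + 95)*6 = 44*6 = 264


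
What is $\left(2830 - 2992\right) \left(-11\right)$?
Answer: $1782$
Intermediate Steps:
$\left(2830 - 2992\right) \left(-11\right) = \left(-162\right) \left(-11\right) = 1782$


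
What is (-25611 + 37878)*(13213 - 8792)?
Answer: 54232407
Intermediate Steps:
(-25611 + 37878)*(13213 - 8792) = 12267*4421 = 54232407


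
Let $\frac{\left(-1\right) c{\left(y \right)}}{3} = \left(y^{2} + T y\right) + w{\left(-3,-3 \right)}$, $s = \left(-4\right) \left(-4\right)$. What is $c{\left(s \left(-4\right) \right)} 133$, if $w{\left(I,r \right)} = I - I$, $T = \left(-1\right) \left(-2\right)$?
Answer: $-1583232$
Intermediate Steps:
$s = 16$
$T = 2$
$w{\left(I,r \right)} = 0$
$c{\left(y \right)} = - 6 y - 3 y^{2}$ ($c{\left(y \right)} = - 3 \left(\left(y^{2} + 2 y\right) + 0\right) = - 3 \left(y^{2} + 2 y\right) = - 6 y - 3 y^{2}$)
$c{\left(s \left(-4\right) \right)} 133 = 3 \cdot 16 \left(-4\right) \left(-2 - 16 \left(-4\right)\right) 133 = 3 \left(-64\right) \left(-2 - -64\right) 133 = 3 \left(-64\right) \left(-2 + 64\right) 133 = 3 \left(-64\right) 62 \cdot 133 = \left(-11904\right) 133 = -1583232$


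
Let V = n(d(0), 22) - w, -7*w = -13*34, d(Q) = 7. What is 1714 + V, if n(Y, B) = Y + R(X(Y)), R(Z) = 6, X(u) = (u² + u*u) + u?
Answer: 11647/7 ≈ 1663.9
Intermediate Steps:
X(u) = u + 2*u² (X(u) = (u² + u²) + u = 2*u² + u = u + 2*u²)
n(Y, B) = 6 + Y (n(Y, B) = Y + 6 = 6 + Y)
w = 442/7 (w = -(-13)*34/7 = -⅐*(-442) = 442/7 ≈ 63.143)
V = -351/7 (V = (6 + 7) - 1*442/7 = 13 - 442/7 = -351/7 ≈ -50.143)
1714 + V = 1714 - 351/7 = 11647/7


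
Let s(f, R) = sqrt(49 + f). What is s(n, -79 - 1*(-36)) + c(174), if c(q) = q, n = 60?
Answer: 174 + sqrt(109) ≈ 184.44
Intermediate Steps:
s(n, -79 - 1*(-36)) + c(174) = sqrt(49 + 60) + 174 = sqrt(109) + 174 = 174 + sqrt(109)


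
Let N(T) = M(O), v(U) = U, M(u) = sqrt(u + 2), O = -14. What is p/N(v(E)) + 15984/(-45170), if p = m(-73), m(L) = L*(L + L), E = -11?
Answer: -7992/22585 - 5329*I*sqrt(3)/3 ≈ -0.35386 - 3076.7*I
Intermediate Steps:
m(L) = 2*L**2 (m(L) = L*(2*L) = 2*L**2)
M(u) = sqrt(2 + u)
N(T) = 2*I*sqrt(3) (N(T) = sqrt(2 - 14) = sqrt(-12) = 2*I*sqrt(3))
p = 10658 (p = 2*(-73)**2 = 2*5329 = 10658)
p/N(v(E)) + 15984/(-45170) = 10658/((2*I*sqrt(3))) + 15984/(-45170) = 10658*(-I*sqrt(3)/6) + 15984*(-1/45170) = -5329*I*sqrt(3)/3 - 7992/22585 = -7992/22585 - 5329*I*sqrt(3)/3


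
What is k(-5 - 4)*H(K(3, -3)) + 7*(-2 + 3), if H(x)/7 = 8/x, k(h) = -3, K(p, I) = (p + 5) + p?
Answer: -91/11 ≈ -8.2727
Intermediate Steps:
K(p, I) = 5 + 2*p (K(p, I) = (5 + p) + p = 5 + 2*p)
H(x) = 56/x (H(x) = 7*(8/x) = 56/x)
k(-5 - 4)*H(K(3, -3)) + 7*(-2 + 3) = -168/(5 + 2*3) + 7*(-2 + 3) = -168/(5 + 6) + 7*1 = -168/11 + 7 = -91/11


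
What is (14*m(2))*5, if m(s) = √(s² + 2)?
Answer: 70*√6 ≈ 171.46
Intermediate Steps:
m(s) = √(2 + s²)
(14*m(2))*5 = (14*√(2 + 2²))*5 = (14*√(2 + 4))*5 = (14*√6)*5 = 70*√6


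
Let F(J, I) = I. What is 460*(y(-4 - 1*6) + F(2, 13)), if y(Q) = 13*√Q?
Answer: 5980 + 5980*I*√10 ≈ 5980.0 + 18910.0*I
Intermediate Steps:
460*(y(-4 - 1*6) + F(2, 13)) = 460*(13*√(-4 - 1*6) + 13) = 460*(13*√(-4 - 6) + 13) = 460*(13*√(-10) + 13) = 460*(13*(I*√10) + 13) = 460*(13*I*√10 + 13) = 460*(13 + 13*I*√10) = 5980 + 5980*I*√10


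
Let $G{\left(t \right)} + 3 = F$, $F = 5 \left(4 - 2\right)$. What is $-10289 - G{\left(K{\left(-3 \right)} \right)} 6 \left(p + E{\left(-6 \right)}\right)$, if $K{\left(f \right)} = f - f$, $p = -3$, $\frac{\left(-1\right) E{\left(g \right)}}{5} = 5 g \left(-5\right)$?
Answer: $21337$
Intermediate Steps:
$E{\left(g \right)} = 125 g$ ($E{\left(g \right)} = - 5 \cdot 5 g \left(-5\right) = - 5 \left(- 25 g\right) = 125 g$)
$K{\left(f \right)} = 0$
$F = 10$ ($F = 5 \cdot 2 = 10$)
$G{\left(t \right)} = 7$ ($G{\left(t \right)} = -3 + 10 = 7$)
$-10289 - G{\left(K{\left(-3 \right)} \right)} 6 \left(p + E{\left(-6 \right)}\right) = -10289 - 7 \cdot 6 \left(-3 + 125 \left(-6\right)\right) = -10289 - 42 \left(-3 - 750\right) = -10289 - 42 \left(-753\right) = -10289 - -31626 = -10289 + 31626 = 21337$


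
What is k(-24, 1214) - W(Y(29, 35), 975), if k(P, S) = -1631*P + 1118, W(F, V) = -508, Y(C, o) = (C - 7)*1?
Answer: 40770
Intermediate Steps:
Y(C, o) = -7 + C (Y(C, o) = (-7 + C)*1 = -7 + C)
k(P, S) = 1118 - 1631*P
k(-24, 1214) - W(Y(29, 35), 975) = (1118 - 1631*(-24)) - 1*(-508) = (1118 + 39144) + 508 = 40262 + 508 = 40770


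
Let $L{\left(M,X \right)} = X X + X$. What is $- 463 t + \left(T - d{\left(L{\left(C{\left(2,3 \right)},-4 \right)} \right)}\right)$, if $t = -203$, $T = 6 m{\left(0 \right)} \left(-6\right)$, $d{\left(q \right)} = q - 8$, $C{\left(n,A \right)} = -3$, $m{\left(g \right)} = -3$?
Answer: $94093$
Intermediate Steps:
$L{\left(M,X \right)} = X + X^{2}$ ($L{\left(M,X \right)} = X^{2} + X = X + X^{2}$)
$d{\left(q \right)} = -8 + q$ ($d{\left(q \right)} = q - 8 = -8 + q$)
$T = 108$ ($T = 6 \left(-3\right) \left(-6\right) = \left(-18\right) \left(-6\right) = 108$)
$- 463 t + \left(T - d{\left(L{\left(C{\left(2,3 \right)},-4 \right)} \right)}\right) = \left(-463\right) \left(-203\right) + \left(108 - \left(-8 - 4 \left(1 - 4\right)\right)\right) = 93989 + \left(108 - \left(-8 - -12\right)\right) = 93989 + \left(108 - \left(-8 + 12\right)\right) = 93989 + \left(108 - 4\right) = 93989 + 104 = 94093$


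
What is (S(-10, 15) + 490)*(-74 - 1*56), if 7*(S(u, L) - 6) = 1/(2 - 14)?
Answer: -2708095/42 ≈ -64478.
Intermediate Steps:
S(u, L) = 503/84 (S(u, L) = 6 + 1/(7*(2 - 14)) = 6 + (⅐)/(-12) = 6 + (⅐)*(-1/12) = 6 - 1/84 = 503/84)
(S(-10, 15) + 490)*(-74 - 1*56) = (503/84 + 490)*(-74 - 1*56) = 41663*(-74 - 56)/84 = (41663/84)*(-130) = -2708095/42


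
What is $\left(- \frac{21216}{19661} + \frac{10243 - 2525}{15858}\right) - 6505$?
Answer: $- \frac{1014170258710}{155892069} \approx -6505.6$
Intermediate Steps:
$\left(- \frac{21216}{19661} + \frac{10243 - 2525}{15858}\right) - 6505 = \left(\left(-21216\right) \frac{1}{19661} + \left(10243 - 2525\right) \frac{1}{15858}\right) - 6505 = \left(- \frac{21216}{19661} + 7718 \cdot \frac{1}{15858}\right) - 6505 = \left(- \frac{21216}{19661} + \frac{3859}{7929}\right) - 6505 = - \frac{92349865}{155892069} - 6505 = - \frac{1014170258710}{155892069}$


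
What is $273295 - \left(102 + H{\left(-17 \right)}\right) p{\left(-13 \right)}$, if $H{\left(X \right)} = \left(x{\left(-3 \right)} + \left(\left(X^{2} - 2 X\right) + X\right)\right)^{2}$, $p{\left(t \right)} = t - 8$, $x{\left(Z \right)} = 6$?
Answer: $2319661$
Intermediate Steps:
$p{\left(t \right)} = -8 + t$ ($p{\left(t \right)} = t - 8 = -8 + t$)
$H{\left(X \right)} = \left(6 + X^{2} - X\right)^{2}$ ($H{\left(X \right)} = \left(6 + \left(\left(X^{2} - 2 X\right) + X\right)\right)^{2} = \left(6 + \left(X^{2} - X\right)\right)^{2} = \left(6 + X^{2} - X\right)^{2}$)
$273295 - \left(102 + H{\left(-17 \right)}\right) p{\left(-13 \right)} = 273295 - \left(102 + \left(6 + \left(-17\right)^{2} - -17\right)^{2}\right) \left(-8 - 13\right) = 273295 - \left(102 + \left(6 + 289 + 17\right)^{2}\right) \left(-21\right) = 273295 - \left(102 + 312^{2}\right) \left(-21\right) = 273295 - \left(102 + 97344\right) \left(-21\right) = 273295 - 97446 \left(-21\right) = 273295 - -2046366 = 273295 + 2046366 = 2319661$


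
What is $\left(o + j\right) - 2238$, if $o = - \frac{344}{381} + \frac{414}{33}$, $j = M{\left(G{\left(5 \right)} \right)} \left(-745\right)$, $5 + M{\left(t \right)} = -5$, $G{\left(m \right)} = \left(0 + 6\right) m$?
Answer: $\frac{21892286}{4191} \approx 5223.6$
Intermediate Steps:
$G{\left(m \right)} = 6 m$
$M{\left(t \right)} = -10$ ($M{\left(t \right)} = -5 - 5 = -10$)
$j = 7450$ ($j = \left(-10\right) \left(-745\right) = 7450$)
$o = \frac{48794}{4191}$ ($o = \left(-344\right) \frac{1}{381} + 414 \cdot \frac{1}{33} = - \frac{344}{381} + \frac{138}{11} = \frac{48794}{4191} \approx 11.643$)
$\left(o + j\right) - 2238 = \left(\frac{48794}{4191} + 7450\right) - 2238 = \frac{31271744}{4191} - 2238 = \frac{21892286}{4191}$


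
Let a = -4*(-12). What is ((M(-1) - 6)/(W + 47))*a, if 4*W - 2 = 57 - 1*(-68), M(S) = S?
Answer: -64/15 ≈ -4.2667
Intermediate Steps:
W = 127/4 (W = ½ + (57 - 1*(-68))/4 = ½ + (57 + 68)/4 = ½ + (¼)*125 = ½ + 125/4 = 127/4 ≈ 31.750)
a = 48
((M(-1) - 6)/(W + 47))*a = ((-1 - 6)/(127/4 + 47))*48 = -7/315/4*48 = -7*4/315*48 = -4/45*48 = -64/15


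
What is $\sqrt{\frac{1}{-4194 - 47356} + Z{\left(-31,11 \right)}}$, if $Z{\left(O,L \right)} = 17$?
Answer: $\frac{\sqrt{1807031638}}{10310} \approx 4.1231$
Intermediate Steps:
$\sqrt{\frac{1}{-4194 - 47356} + Z{\left(-31,11 \right)}} = \sqrt{\frac{1}{-4194 - 47356} + 17} = \sqrt{\frac{1}{-51550} + 17} = \sqrt{- \frac{1}{51550} + 17} = \sqrt{\frac{876349}{51550}} = \frac{\sqrt{1807031638}}{10310}$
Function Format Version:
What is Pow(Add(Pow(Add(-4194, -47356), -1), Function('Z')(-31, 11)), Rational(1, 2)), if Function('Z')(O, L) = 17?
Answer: Mul(Rational(1, 10310), Pow(1807031638, Rational(1, 2))) ≈ 4.1231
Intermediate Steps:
Pow(Add(Pow(Add(-4194, -47356), -1), Function('Z')(-31, 11)), Rational(1, 2)) = Pow(Add(Pow(Add(-4194, -47356), -1), 17), Rational(1, 2)) = Pow(Add(Pow(-51550, -1), 17), Rational(1, 2)) = Pow(Add(Rational(-1, 51550), 17), Rational(1, 2)) = Pow(Rational(876349, 51550), Rational(1, 2)) = Mul(Rational(1, 10310), Pow(1807031638, Rational(1, 2)))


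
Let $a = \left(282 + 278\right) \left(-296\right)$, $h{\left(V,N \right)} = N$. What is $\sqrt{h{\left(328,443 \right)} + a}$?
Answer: $i \sqrt{165317} \approx 406.59 i$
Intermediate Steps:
$a = -165760$ ($a = 560 \left(-296\right) = -165760$)
$\sqrt{h{\left(328,443 \right)} + a} = \sqrt{443 - 165760} = \sqrt{-165317} = i \sqrt{165317}$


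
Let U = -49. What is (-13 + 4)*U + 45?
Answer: 486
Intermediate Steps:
(-13 + 4)*U + 45 = (-13 + 4)*(-49) + 45 = -9*(-49) + 45 = 441 + 45 = 486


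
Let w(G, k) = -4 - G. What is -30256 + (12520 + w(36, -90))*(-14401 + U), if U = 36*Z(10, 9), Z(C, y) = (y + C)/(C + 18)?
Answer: -1256149072/7 ≈ -1.7945e+8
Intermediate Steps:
Z(C, y) = (C + y)/(18 + C)
U = 171/7 (U = 36*((10 + 9)/(18 + 10)) = 36*(19/28) = 171/7 ≈ 24.429)
-30256 + (12520 + w(36, -90))*(-14401 + U) = -30256 + (12520 + (-4 - 1*36))*(-14401 + 171/7) = -30256 + (12520 + (-4 - 36))*(-100636/7) = -30256 + (12520 - 40)*(-100636/7) = -30256 + 12480*(-100636/7) = -30256 - 1255937280/7 = -1256149072/7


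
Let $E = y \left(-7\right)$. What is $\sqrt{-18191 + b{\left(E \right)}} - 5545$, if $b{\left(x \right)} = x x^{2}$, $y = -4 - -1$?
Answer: $-5545 + i \sqrt{8930} \approx -5545.0 + 94.499 i$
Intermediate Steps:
$y = -3$ ($y = -4 + 1 = -3$)
$E = 21$ ($E = \left(-3\right) \left(-7\right) = 21$)
$b{\left(x \right)} = x^{3}$
$\sqrt{-18191 + b{\left(E \right)}} - 5545 = \sqrt{-18191 + 21^{3}} - 5545 = \sqrt{-18191 + 9261} - 5545 = \sqrt{-8930} - 5545 = i \sqrt{8930} - 5545 = -5545 + i \sqrt{8930}$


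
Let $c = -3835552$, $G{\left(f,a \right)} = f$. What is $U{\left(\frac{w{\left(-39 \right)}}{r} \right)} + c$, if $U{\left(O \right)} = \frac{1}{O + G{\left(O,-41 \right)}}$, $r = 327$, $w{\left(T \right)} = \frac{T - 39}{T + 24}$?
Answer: $- \frac{199447069}{52} \approx -3.8355 \cdot 10^{6}$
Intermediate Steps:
$w{\left(T \right)} = \frac{-39 + T}{24 + T}$
$U{\left(O \right)} = \frac{1}{2 O}$ ($U{\left(O \right)} = \frac{1}{O + O} = \frac{1}{2 O}$)
$U{\left(\frac{w{\left(-39 \right)}}{r} \right)} + c = \frac{1}{2 \frac{\frac{1}{24 - 39} \left(-39 - 39\right)}{327}} - 3835552 = \frac{1}{2 \frac{1}{-15} \left(-78\right) \frac{1}{327}} - 3835552 = \frac{1}{2 \left(- \frac{1}{15}\right) \left(-78\right) \frac{1}{327}} - 3835552 = \frac{1}{2 \cdot \frac{26}{5} \cdot \frac{1}{327}} - 3835552 = \frac{1}{2 \cdot \frac{26}{1635}} - 3835552 = \frac{1}{2} \cdot \frac{1635}{26} - 3835552 = \frac{1635}{52} - 3835552 = - \frac{199447069}{52}$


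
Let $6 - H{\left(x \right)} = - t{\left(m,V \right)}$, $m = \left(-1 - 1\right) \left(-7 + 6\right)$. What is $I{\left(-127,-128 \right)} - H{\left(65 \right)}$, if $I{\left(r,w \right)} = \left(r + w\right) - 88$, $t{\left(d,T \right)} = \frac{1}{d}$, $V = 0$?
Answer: $- \frac{699}{2} \approx -349.5$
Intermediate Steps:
$m = 2$ ($m = \left(-2\right) \left(-1\right) = 2$)
$I{\left(r,w \right)} = -88 + r + w$
$H{\left(x \right)} = \frac{13}{2}$ ($H{\left(x \right)} = 6 - - \frac{1}{2} = 6 + \frac{1}{2} = \frac{13}{2}$)
$I{\left(-127,-128 \right)} - H{\left(65 \right)} = \left(-88 - 127 - 128\right) - \frac{13}{2} = -343 - \frac{13}{2} = - \frac{699}{2}$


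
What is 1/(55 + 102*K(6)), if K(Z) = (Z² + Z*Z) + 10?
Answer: 1/8419 ≈ 0.00011878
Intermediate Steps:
K(Z) = 10 + 2*Z² (K(Z) = (Z² + Z²) + 10 = 2*Z² + 10 = 10 + 2*Z²)
1/(55 + 102*K(6)) = 1/(55 + 102*(10 + 2*6²)) = 1/(55 + 102*(10 + 2*36)) = 1/(55 + 102*(10 + 72)) = 1/(55 + 102*82) = 1/(55 + 8364) = 1/8419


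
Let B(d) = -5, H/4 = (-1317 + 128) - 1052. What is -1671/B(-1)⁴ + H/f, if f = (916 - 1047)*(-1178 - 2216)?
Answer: -374276247/138941875 ≈ -2.6938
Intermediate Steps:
f = 444614 (f = -131*(-3394) = 444614)
H = -8964 (H = 4*((-1317 + 128) - 1052) = 4*(-1189 - 1052) = 4*(-2241) = -8964)
-1671/B(-1)⁴ + H/f = -1671/((-5)⁴) - 8964/444614 = -1671/625 - 8964*1/444614 = -1671*1/625 - 4482/222307 = -1671/625 - 4482/222307 = -374276247/138941875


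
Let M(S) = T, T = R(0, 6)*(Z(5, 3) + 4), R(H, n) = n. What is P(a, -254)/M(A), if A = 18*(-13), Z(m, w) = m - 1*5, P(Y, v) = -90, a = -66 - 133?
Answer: -15/4 ≈ -3.7500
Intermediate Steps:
a = -199
Z(m, w) = -5 + m (Z(m, w) = m - 5 = -5 + m)
A = -234
T = 24 (T = 6*((-5 + 5) + 4) = 6*(0 + 4) = 6*4 = 24)
M(S) = 24
P(a, -254)/M(A) = -90/24 = -90*1/24 = -15/4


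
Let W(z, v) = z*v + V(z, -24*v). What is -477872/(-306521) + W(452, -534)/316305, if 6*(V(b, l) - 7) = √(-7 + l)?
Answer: 77171087879/96954124905 + √12809/1897830 ≈ 0.79601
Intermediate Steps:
V(b, l) = 7 + √(-7 + l)/6
W(z, v) = 7 + √(-7 - 24*v)/6 + v*z (W(z, v) = z*v + (7 + √(-7 - 24*v)/6) = v*z + (7 + √(-7 - 24*v)/6) = 7 + √(-7 - 24*v)/6 + v*z)
-477872/(-306521) + W(452, -534)/316305 = -477872/(-306521) + (7 + √(-7 - 24*(-534))/6 - 534*452)/316305 = -477872*(-1/306521) + (7 + √(-7 + 12816)/6 - 241368)*(1/316305) = 477872/306521 + (7 + √12809/6 - 241368)*(1/316305) = 477872/306521 + (-241361 + √12809/6)*(1/316305) = 477872/306521 + (-241361/316305 + √12809/1897830) = 77171087879/96954124905 + √12809/1897830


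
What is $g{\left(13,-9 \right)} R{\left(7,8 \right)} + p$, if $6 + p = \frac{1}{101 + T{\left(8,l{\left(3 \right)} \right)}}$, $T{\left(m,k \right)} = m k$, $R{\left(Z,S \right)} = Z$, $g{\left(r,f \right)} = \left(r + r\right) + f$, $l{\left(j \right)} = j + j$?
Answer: $\frac{16838}{149} \approx 113.01$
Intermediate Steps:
$l{\left(j \right)} = 2 j$
$g{\left(r,f \right)} = f + 2 r$ ($g{\left(r,f \right)} = 2 r + f = f + 2 r$)
$T{\left(m,k \right)} = k m$
$p = - \frac{893}{149}$ ($p = -6 + \frac{1}{101 + 2 \cdot 3 \cdot 8} = -6 + \frac{1}{101 + 6 \cdot 8} = -6 + \frac{1}{101 + 48} = -6 + \frac{1}{149} = - \frac{893}{149} \approx -5.9933$)
$g{\left(13,-9 \right)} R{\left(7,8 \right)} + p = \left(-9 + 2 \cdot 13\right) 7 - \frac{893}{149} = \left(-9 + 26\right) 7 - \frac{893}{149} = 17 \cdot 7 - \frac{893}{149} = 119 - \frac{893}{149} = \frac{16838}{149}$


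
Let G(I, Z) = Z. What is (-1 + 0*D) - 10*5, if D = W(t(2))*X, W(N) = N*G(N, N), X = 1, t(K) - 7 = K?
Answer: -51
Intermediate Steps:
t(K) = 7 + K
W(N) = N² (W(N) = N*N = N²)
D = 81 (D = (7 + 2)²*1 = 9²*1 = 81*1 = 81)
(-1 + 0*D) - 10*5 = (-1 + 0*81) - 10*5 = (-1 + 0) - 50 = -1 - 50 = -51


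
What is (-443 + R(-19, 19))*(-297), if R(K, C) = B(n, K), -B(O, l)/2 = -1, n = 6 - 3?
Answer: 130977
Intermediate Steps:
n = 3
B(O, l) = 2 (B(O, l) = -2*(-1) = 2)
R(K, C) = 2
(-443 + R(-19, 19))*(-297) = (-443 + 2)*(-297) = -441*(-297) = 130977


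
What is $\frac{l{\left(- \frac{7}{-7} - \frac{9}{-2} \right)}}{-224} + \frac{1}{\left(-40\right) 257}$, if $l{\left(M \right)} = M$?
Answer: $- \frac{14191}{575680} \approx -0.024651$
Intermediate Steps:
$\frac{l{\left(- \frac{7}{-7} - \frac{9}{-2} \right)}}{-224} + \frac{1}{\left(-40\right) 257} = \frac{- \frac{7}{-7} - \frac{9}{-2}}{-224} + \frac{1}{\left(-40\right) 257} = \left(\left(-7\right) \left(- \frac{1}{7}\right) - - \frac{9}{2}\right) \left(- \frac{1}{224}\right) - \frac{1}{10280} = \left(1 + \frac{9}{2}\right) \left(- \frac{1}{224}\right) - \frac{1}{10280} = \frac{11}{2} \left(- \frac{1}{224}\right) - \frac{1}{10280} = - \frac{11}{448} - \frac{1}{10280} = - \frac{14191}{575680}$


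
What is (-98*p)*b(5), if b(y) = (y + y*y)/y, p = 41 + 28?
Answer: -40572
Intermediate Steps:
p = 69
b(y) = (y + y²)/y
(-98*p)*b(5) = (-98*69)*(1 + 5) = -6762*6 = -40572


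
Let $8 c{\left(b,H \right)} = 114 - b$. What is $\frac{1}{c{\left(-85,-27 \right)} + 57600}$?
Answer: $\frac{8}{460999} \approx 1.7354 \cdot 10^{-5}$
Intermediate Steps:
$c{\left(b,H \right)} = \frac{57}{4} - \frac{b}{8}$ ($c{\left(b,H \right)} = \frac{114 - b}{8} = \frac{57}{4} - \frac{b}{8}$)
$\frac{1}{c{\left(-85,-27 \right)} + 57600} = \frac{1}{\left(\frac{57}{4} - - \frac{85}{8}\right) + 57600} = \frac{1}{\left(\frac{57}{4} + \frac{85}{8}\right) + 57600} = \frac{1}{\frac{199}{8} + 57600} = \frac{1}{\frac{460999}{8}} = \frac{8}{460999}$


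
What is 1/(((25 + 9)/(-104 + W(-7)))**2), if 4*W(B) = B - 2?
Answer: 625/64 ≈ 9.7656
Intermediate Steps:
W(B) = -1/2 + B/4 (W(B) = (B - 2)/4 = (-2 + B)/4 = -1/2 + B/4)
1/(((25 + 9)/(-104 + W(-7)))**2) = 1/(((25 + 9)/(-104 + (-1/2 + (1/4)*(-7))))**2) = 1/((34/(-104 + (-1/2 - 7/4)))**2) = 1/((34/(-104 - 9/4))**2) = 1/((34/(-425/4))**2) = 1/((34*(-4/425))**2) = 1/((-8/25)**2) = 1/(64/625) = 625/64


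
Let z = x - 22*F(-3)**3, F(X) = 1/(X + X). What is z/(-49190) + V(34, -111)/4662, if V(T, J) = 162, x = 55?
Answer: 46271371/1375942680 ≈ 0.033629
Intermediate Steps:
F(X) = 1/(2*X)
z = 5951/108 (z = 55 - 22*((1/2)/(-3))**3 = 55 - 22*((1/2)*(-1/3))**3 = 55 - 22*(-1/6)**3 = 55 - 22*(-1/216) = 55 + 11/108 = 5951/108 ≈ 55.102)
z/(-49190) + V(34, -111)/4662 = (5951/108)/(-49190) + 162/4662 = (5951/108)*(-1/49190) + 162*(1/4662) = -5951/5312520 + 9/259 = 46271371/1375942680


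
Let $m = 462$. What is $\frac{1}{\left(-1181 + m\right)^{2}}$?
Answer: $\frac{1}{516961} \approx 1.9344 \cdot 10^{-6}$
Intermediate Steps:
$\frac{1}{\left(-1181 + m\right)^{2}} = \frac{1}{\left(-1181 + 462\right)^{2}} = \frac{1}{\left(-719\right)^{2}} = \frac{1}{516961}$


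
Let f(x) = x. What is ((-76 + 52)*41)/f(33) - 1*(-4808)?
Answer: 52560/11 ≈ 4778.2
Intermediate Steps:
((-76 + 52)*41)/f(33) - 1*(-4808) = ((-76 + 52)*41)/33 - 1*(-4808) = -24*41*(1/33) + 4808 = -984*1/33 + 4808 = -328/11 + 4808 = 52560/11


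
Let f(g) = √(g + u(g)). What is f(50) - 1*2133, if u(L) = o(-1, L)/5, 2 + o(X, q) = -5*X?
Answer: -2133 + √1265/5 ≈ -2125.9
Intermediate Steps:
o(X, q) = -2 - 5*X
u(L) = ⅗ (u(L) = (-2 - 5*(-1))/5 = (-2 + 5)*(⅕) = 3*(⅕) = ⅗)
f(g) = √(⅗ + g) (f(g) = √(g + ⅗) = √(⅗ + g))
f(50) - 1*2133 = √(15 + 25*50)/5 - 1*2133 = √(15 + 1250)/5 - 2133 = √1265/5 - 2133 = -2133 + √1265/5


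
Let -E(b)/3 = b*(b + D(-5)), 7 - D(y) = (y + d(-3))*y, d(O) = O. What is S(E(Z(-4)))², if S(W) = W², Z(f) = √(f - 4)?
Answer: 5877168192 - 1479430656*I*√2 ≈ 5.8772e+9 - 2.0922e+9*I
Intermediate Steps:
Z(f) = √(-4 + f)
D(y) = 7 - y*(-3 + y) (D(y) = 7 - (y - 3)*y = 7 - (-3 + y)*y = 7 - y*(-3 + y))
E(b) = -3*b*(-33 + b) (E(b) = -3*b*(b + (7 - 1*(-5)² + 3*(-5))) = -3*b*(b + (7 - 1*25 - 15)) = -3*b*(b + (7 - 25 - 15)) = -3*b*(b - 33) = -3*b*(-33 + b))
S(E(Z(-4)))² = ((3*√(-4 - 4)*(33 - √(-4 - 4)))²)² = ((3*√(-8)*(33 - √(-8)))²)² = ((3*(2*I*√2)*(33 - 2*I*√2))²)² = ((6*I*√2*(33 - 2*I*√2))²)² = (-72*(33 - 2*I*√2)²)² = 5184*(33 - 2*I*√2)⁴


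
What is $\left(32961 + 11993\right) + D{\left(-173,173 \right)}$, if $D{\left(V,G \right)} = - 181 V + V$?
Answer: $76094$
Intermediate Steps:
$D{\left(V,G \right)} = - 180 V$
$\left(32961 + 11993\right) + D{\left(-173,173 \right)} = \left(32961 + 11993\right) - -31140 = 44954 + 31140 = 76094$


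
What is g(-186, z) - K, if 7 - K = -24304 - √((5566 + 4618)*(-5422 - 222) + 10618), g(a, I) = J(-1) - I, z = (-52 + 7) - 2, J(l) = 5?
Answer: -24259 - I*√57467878 ≈ -24259.0 - 7580.8*I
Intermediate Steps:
z = -47 (z = -45 - 2 = -47)
g(a, I) = 5 - I
K = 24311 + I*√57467878 (K = 7 - (-24304 - √((5566 + 4618)*(-5422 - 222) + 10618)) = 7 - (-24304 - √(10184*(-5644) + 10618)) = 7 - (-24304 - √(-57478496 + 10618)) = 7 - (-24304 - √(-57467878)) = 7 - (-24304 - I*√57467878) = 7 + (24304 + I*√57467878) = 24311 + I*√57467878 ≈ 24311.0 + 7580.8*I)
g(-186, z) - K = (5 - 1*(-47)) - (24311 + I*√57467878) = (5 + 47) + (-24311 - I*√57467878) = 52 + (-24311 - I*√57467878) = -24259 - I*√57467878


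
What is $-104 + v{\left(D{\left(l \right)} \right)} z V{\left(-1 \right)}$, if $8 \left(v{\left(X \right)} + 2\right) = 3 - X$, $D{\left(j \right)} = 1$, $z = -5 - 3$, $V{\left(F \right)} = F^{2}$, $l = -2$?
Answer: $-90$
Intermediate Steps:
$z = -8$ ($z = -5 - 3 = -8$)
$v{\left(X \right)} = - \frac{13}{8} - \frac{X}{8}$ ($v{\left(X \right)} = -2 + \frac{3 - X}{8} = -2 - \left(- \frac{3}{8} + \frac{X}{8}\right) = - \frac{13}{8} - \frac{X}{8}$)
$-104 + v{\left(D{\left(l \right)} \right)} z V{\left(-1 \right)} = -104 + \left(- \frac{13}{8} - \frac{1}{8}\right) \left(- 8 \left(-1\right)^{2}\right) = -104 + \left(- \frac{13}{8} - \frac{1}{8}\right) \left(\left(-8\right) 1\right) = -104 - -14 = -104 + 14 = -90$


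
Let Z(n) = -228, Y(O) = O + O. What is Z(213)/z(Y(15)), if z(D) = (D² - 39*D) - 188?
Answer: 114/229 ≈ 0.49782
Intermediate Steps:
Y(O) = 2*O
z(D) = -188 + D² - 39*D
Z(213)/z(Y(15)) = -228/(-188 + (2*15)² - 78*15) = -228/(-188 + 30² - 39*30) = -228/(-188 + 900 - 1170) = -228/(-458) = -228*(-1/458) = 114/229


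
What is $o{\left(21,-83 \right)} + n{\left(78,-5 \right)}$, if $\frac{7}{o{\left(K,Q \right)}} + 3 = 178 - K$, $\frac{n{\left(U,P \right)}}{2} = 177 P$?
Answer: $- \frac{38939}{22} \approx -1770.0$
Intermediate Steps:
$n{\left(U,P \right)} = 354 P$ ($n{\left(U,P \right)} = 2 \cdot 177 P = 354 P$)
$o{\left(K,Q \right)} = \frac{7}{175 - K}$ ($o{\left(K,Q \right)} = \frac{7}{-3 - \left(-178 + K\right)} = \frac{7}{175 - K}$)
$o{\left(21,-83 \right)} + n{\left(78,-5 \right)} = - \frac{7}{-175 + 21} + 354 \left(-5\right) = - \frac{7}{-154} - 1770 = \left(-7\right) \left(- \frac{1}{154}\right) - 1770 = \frac{1}{22} - 1770 = - \frac{38939}{22}$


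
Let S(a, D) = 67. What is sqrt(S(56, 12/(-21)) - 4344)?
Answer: I*sqrt(4277) ≈ 65.399*I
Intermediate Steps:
sqrt(S(56, 12/(-21)) - 4344) = sqrt(67 - 4344) = sqrt(-4277) = I*sqrt(4277)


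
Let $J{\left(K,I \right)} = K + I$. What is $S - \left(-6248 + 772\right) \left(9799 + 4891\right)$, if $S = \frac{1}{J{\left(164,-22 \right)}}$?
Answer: $\frac{11422826481}{142} \approx 8.0442 \cdot 10^{7}$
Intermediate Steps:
$J{\left(K,I \right)} = I + K$
$S = \frac{1}{142}$ ($S = \frac{1}{-22 + 164} = \frac{1}{142} \approx 0.0070423$)
$S - \left(-6248 + 772\right) \left(9799 + 4891\right) = \frac{1}{142} - \left(-6248 + 772\right) \left(9799 + 4891\right) = \frac{1}{142} - \left(-5476\right) 14690 = \frac{1}{142} - -80442440 = \frac{1}{142} + 80442440 = \frac{11422826481}{142}$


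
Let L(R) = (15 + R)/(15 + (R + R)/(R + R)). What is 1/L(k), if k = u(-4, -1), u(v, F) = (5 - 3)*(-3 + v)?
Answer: 16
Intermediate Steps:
u(v, F) = -6 + 2*v (u(v, F) = 2*(-3 + v) = -6 + 2*v)
k = -14 (k = -6 + 2*(-4) = -6 - 8 = -14)
L(R) = 15/16 + R/16 (L(R) = (15 + R)/(15 + (2*R)/((2*R))) = (15 + R)/(15 + (2*R)*(1/(2*R))) = (15 + R)/(15 + 1) = (15 + R)/16 = (15 + R)*(1/16) = 15/16 + R/16)
1/L(k) = 1/(15/16 + (1/16)*(-14)) = 1/(15/16 - 7/8) = 1/(1/16) = 16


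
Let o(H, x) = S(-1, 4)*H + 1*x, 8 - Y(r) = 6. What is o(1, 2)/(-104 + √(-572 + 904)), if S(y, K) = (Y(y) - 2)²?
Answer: -52/2621 - √83/2621 ≈ -0.023316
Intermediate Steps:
Y(r) = 2 (Y(r) = 8 - 1*6 = 8 - 6 = 2)
S(y, K) = 0 (S(y, K) = (2 - 2)² = 0² = 0)
o(H, x) = x (o(H, x) = 0*H + 1*x = 0 + x = x)
o(1, 2)/(-104 + √(-572 + 904)) = 2/(-104 + √(-572 + 904)) = 2/(-104 + √332) = 2/(-104 + 2*√83)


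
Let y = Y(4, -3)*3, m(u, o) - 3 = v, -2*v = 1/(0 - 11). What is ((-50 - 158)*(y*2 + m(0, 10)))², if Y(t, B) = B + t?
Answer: 428324416/121 ≈ 3.5399e+6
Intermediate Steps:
v = 1/22 (v = -1/(2*(0 - 11)) = -½/(-11) = -½*(-1/11) = 1/22 ≈ 0.045455)
m(u, o) = 67/22 (m(u, o) = 3 + 1/22 = 67/22)
y = 3 (y = (-3 + 4)*3 = 1*3 = 3)
((-50 - 158)*(y*2 + m(0, 10)))² = ((-50 - 158)*(3*2 + 67/22))² = (-208*(6 + 67/22))² = (-208*199/22)² = (-20696/11)² = 428324416/121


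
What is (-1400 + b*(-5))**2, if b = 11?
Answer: 2117025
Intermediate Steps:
(-1400 + b*(-5))**2 = (-1400 + 11*(-5))**2 = (-1400 - 55)**2 = (-1455)**2 = 2117025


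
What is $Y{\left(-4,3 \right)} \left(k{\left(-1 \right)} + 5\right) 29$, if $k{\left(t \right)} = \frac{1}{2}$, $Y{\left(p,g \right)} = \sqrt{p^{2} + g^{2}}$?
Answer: $\frac{1595}{2} \approx 797.5$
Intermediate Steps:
$Y{\left(p,g \right)} = \sqrt{g^{2} + p^{2}}$
$k{\left(t \right)} = \frac{1}{2}$
$Y{\left(-4,3 \right)} \left(k{\left(-1 \right)} + 5\right) 29 = \sqrt{3^{2} + \left(-4\right)^{2}} \left(\frac{1}{2} + 5\right) 29 = \sqrt{9 + 16} \cdot \frac{11}{2} \cdot 29 = \sqrt{25} \cdot \frac{11}{2} \cdot 29 = 5 \cdot \frac{11}{2} \cdot 29 = \frac{55}{2} \cdot 29 = \frac{1595}{2}$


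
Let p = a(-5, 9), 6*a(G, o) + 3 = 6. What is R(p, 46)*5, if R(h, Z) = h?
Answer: 5/2 ≈ 2.5000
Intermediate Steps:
a(G, o) = 1/2 (a(G, o) = -1/2 + (1/6)*6 = -1/2 + 1 = 1/2)
p = 1/2 ≈ 0.50000
R(p, 46)*5 = (1/2)*5 = 5/2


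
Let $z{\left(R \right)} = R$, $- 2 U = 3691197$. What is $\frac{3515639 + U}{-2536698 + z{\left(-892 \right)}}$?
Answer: $- \frac{3340081}{5075180} \approx -0.65812$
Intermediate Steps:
$U = - \frac{3691197}{2}$ ($U = \left(- \frac{1}{2}\right) 3691197 = - \frac{3691197}{2} \approx -1.8456 \cdot 10^{6}$)
$\frac{3515639 + U}{-2536698 + z{\left(-892 \right)}} = \frac{3515639 - \frac{3691197}{2}}{-2536698 - 892} = \frac{3340081}{2 \left(-2537590\right)} = \frac{3340081}{2} \left(- \frac{1}{2537590}\right) = - \frac{3340081}{5075180}$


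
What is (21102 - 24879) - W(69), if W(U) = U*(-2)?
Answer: -3639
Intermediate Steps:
W(U) = -2*U
(21102 - 24879) - W(69) = (21102 - 24879) - (-2)*69 = -3777 - 1*(-138) = -3777 + 138 = -3639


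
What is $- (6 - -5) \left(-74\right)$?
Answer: $814$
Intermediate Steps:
$- (6 - -5) \left(-74\right) = - (6 + 5) \left(-74\right) = \left(-1\right) 11 \left(-74\right) = \left(-11\right) \left(-74\right) = 814$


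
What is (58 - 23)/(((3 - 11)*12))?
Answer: -35/96 ≈ -0.36458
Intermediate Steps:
(58 - 23)/(((3 - 11)*12)) = 35/((-8*12)) = 35/(-96) = 35*(-1/96) = -35/96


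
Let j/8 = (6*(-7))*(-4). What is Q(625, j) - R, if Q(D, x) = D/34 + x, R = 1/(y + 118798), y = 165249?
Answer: 13157341053/9657598 ≈ 1362.4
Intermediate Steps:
R = 1/284047 (R = 1/(165249 + 118798) = 1/284047 ≈ 3.5205e-6)
j = 1344 (j = 8*((6*(-7))*(-4)) = 8*(-42*(-4)) = 8*168 = 1344)
Q(D, x) = x + D/34 (Q(D, x) = D*(1/34) + x = D/34 + x = x + D/34)
Q(625, j) - R = (1344 + (1/34)*625) - 1*1/284047 = (1344 + 625/34) - 1/284047 = 46321/34 - 1/284047 = 13157341053/9657598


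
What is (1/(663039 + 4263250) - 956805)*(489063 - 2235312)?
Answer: 8230941075829138356/4926289 ≈ 1.6708e+12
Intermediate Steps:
(1/(663039 + 4263250) - 956805)*(489063 - 2235312) = (1/4926289 - 956805)*(-1746249) = -4713497946644/4926289*(-1746249) = 8230941075829138356/4926289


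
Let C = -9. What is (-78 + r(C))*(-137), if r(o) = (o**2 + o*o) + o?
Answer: -10275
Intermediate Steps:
r(o) = o + 2*o**2 (r(o) = (o**2 + o**2) + o = 2*o**2 + o = o + 2*o**2)
(-78 + r(C))*(-137) = (-78 - 9*(1 + 2*(-9)))*(-137) = (-78 - 9*(1 - 18))*(-137) = (-78 - 9*(-17))*(-137) = (-78 + 153)*(-137) = 75*(-137) = -10275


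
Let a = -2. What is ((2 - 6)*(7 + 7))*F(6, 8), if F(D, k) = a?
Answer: 112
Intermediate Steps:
F(D, k) = -2
((2 - 6)*(7 + 7))*F(6, 8) = ((2 - 6)*(7 + 7))*(-2) = -4*14*(-2) = -56*(-2) = 112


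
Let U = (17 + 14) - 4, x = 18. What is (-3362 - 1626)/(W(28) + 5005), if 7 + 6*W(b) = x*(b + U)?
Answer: -29928/31013 ≈ -0.96501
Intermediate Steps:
U = 27 (U = 31 - 4 = 27)
W(b) = 479/6 + 3*b (W(b) = -7/6 + (18*(b + 27))/6 = -7/6 + (18*(27 + b))/6 = -7/6 + (486 + 18*b)/6 = -7/6 + (81 + 3*b) = 479/6 + 3*b)
(-3362 - 1626)/(W(28) + 5005) = (-3362 - 1626)/((479/6 + 3*28) + 5005) = -4988/((479/6 + 84) + 5005) = -4988/(983/6 + 5005) = -4988/31013/6 = -4988*6/31013 = -29928/31013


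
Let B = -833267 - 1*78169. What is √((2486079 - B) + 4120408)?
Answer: 7*√153427 ≈ 2741.9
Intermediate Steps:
B = -911436 (B = -833267 - 78169 = -911436)
√((2486079 - B) + 4120408) = √((2486079 - 1*(-911436)) + 4120408) = √((2486079 + 911436) + 4120408) = √(3397515 + 4120408) = √7517923 = 7*√153427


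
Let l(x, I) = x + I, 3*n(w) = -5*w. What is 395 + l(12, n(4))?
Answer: 1201/3 ≈ 400.33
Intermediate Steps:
n(w) = -5*w/3 (n(w) = (-5*w)/3 = -5*w/3)
l(x, I) = I + x
395 + l(12, n(4)) = 395 + (-5/3*4 + 12) = 395 + (-20/3 + 12) = 395 + 16/3 = 1201/3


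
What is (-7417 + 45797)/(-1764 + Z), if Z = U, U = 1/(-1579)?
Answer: -60602020/2785357 ≈ -21.757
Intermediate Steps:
U = -1/1579 ≈ -0.00063331
Z = -1/1579 ≈ -0.00063331
(-7417 + 45797)/(-1764 + Z) = (-7417 + 45797)/(-1764 - 1/1579) = 38380/(-2785357/1579) = 38380*(-1579/2785357) = -60602020/2785357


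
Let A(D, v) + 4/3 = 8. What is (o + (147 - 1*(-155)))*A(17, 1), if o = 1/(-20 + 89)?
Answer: 416780/207 ≈ 2013.4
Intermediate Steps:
A(D, v) = 20/3 (A(D, v) = -4/3 + 8 = 20/3)
o = 1/69 ≈ 0.014493
(o + (147 - 1*(-155)))*A(17, 1) = (1/69 + (147 - 1*(-155)))*(20/3) = (1/69 + (147 + 155))*(20/3) = (1/69 + 302)*(20/3) = (20839/69)*(20/3) = 416780/207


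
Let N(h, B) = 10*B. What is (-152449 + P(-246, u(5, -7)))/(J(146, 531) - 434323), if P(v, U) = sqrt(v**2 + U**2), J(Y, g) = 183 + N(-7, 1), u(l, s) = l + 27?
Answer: 152449/434130 - sqrt(15385)/217065 ≈ 0.35059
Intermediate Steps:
u(l, s) = 27 + l
J(Y, g) = 193 (J(Y, g) = 183 + 10*1 = 183 + 10 = 193)
P(v, U) = sqrt(U**2 + v**2)
(-152449 + P(-246, u(5, -7)))/(J(146, 531) - 434323) = (-152449 + sqrt((27 + 5)**2 + (-246)**2))/(193 - 434323) = (-152449 + sqrt(32**2 + 60516))/(-434130) = (-152449 + sqrt(1024 + 60516))*(-1/434130) = (-152449 + sqrt(61540))*(-1/434130) = (-152449 + 2*sqrt(15385))*(-1/434130) = 152449/434130 - sqrt(15385)/217065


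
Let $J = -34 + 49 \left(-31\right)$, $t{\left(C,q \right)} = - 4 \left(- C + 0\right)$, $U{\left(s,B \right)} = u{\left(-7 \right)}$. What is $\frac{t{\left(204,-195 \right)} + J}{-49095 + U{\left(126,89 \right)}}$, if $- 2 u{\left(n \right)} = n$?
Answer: $\frac{1474}{98183} \approx 0.015013$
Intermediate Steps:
$u{\left(n \right)} = - \frac{n}{2}$
$U{\left(s,B \right)} = \frac{7}{2}$ ($U{\left(s,B \right)} = \left(- \frac{1}{2}\right) \left(-7\right) = \frac{7}{2}$)
$t{\left(C,q \right)} = 4 C$ ($t{\left(C,q \right)} = - 4 \left(- C\right) = 4 C$)
$J = -1553$ ($J = -34 - 1519 = -1553$)
$\frac{t{\left(204,-195 \right)} + J}{-49095 + U{\left(126,89 \right)}} = \frac{4 \cdot 204 - 1553}{-49095 + \frac{7}{2}} = \frac{816 - 1553}{- \frac{98183}{2}} = \left(-737\right) \left(- \frac{2}{98183}\right) = \frac{1474}{98183}$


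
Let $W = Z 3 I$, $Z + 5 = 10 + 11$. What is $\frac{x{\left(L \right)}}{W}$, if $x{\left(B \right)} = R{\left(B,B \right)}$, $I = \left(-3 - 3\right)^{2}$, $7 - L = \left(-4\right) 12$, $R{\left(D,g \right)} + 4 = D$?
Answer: $\frac{17}{576} \approx 0.029514$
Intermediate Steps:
$Z = 16$ ($Z = -5 + \left(10 + 11\right) = -5 + 21 = 16$)
$R{\left(D,g \right)} = -4 + D$
$L = 55$ ($L = 7 - \left(-4\right) 12 = 7 - -48 = 7 + 48 = 55$)
$I = 36$ ($I = \left(-6\right)^{2} = 36$)
$x{\left(B \right)} = -4 + B$
$W = 1728$ ($W = 16 \cdot 3 \cdot 36 = 48 \cdot 36 = 1728$)
$\frac{x{\left(L \right)}}{W} = \frac{-4 + 55}{1728} = 51 \cdot \frac{1}{1728} = \frac{17}{576}$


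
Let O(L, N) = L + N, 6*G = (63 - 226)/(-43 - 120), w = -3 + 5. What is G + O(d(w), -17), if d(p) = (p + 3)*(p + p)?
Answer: 19/6 ≈ 3.1667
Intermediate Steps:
w = 2
G = 1/6 (G = ((63 - 226)/(-43 - 120))/6 = (-163/(-163))/6 = (-163*(-1/163))/6 = (1/6)*1 = 1/6 ≈ 0.16667)
d(p) = 2*p*(3 + p) (d(p) = (3 + p)*(2*p) = 2*p*(3 + p))
G + O(d(w), -17) = 1/6 + (2*2*(3 + 2) - 17) = 1/6 + (2*2*5 - 17) = 1/6 + (20 - 17) = 1/6 + 3 = 19/6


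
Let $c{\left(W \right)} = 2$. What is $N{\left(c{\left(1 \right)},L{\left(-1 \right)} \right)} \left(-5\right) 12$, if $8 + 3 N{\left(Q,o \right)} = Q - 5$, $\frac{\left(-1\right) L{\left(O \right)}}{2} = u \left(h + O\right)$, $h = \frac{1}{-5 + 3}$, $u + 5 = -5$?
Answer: $220$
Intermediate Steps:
$u = -10$ ($u = -5 - 5 = -10$)
$h = - \frac{1}{2}$ ($h = \frac{1}{-2} = - \frac{1}{2} \approx -0.5$)
$L{\left(O \right)} = -10 + 20 O$ ($L{\left(O \right)} = - 2 \left(- 10 \left(- \frac{1}{2} + O\right)\right) = - 2 \left(5 - 10 O\right) = -10 + 20 O$)
$N{\left(Q,o \right)} = - \frac{13}{3} + \frac{Q}{3}$ ($N{\left(Q,o \right)} = - \frac{8}{3} + \frac{Q - 5}{3} = - \frac{8}{3} + \frac{-5 + Q}{3} = - \frac{8}{3} + \left(- \frac{5}{3} + \frac{Q}{3}\right) = - \frac{13}{3} + \frac{Q}{3}$)
$N{\left(c{\left(1 \right)},L{\left(-1 \right)} \right)} \left(-5\right) 12 = \left(- \frac{13}{3} + \frac{1}{3} \cdot 2\right) \left(-5\right) 12 = \left(- \frac{13}{3} + \frac{2}{3}\right) \left(-5\right) 12 = \left(- \frac{11}{3}\right) \left(-5\right) 12 = \frac{55}{3} \cdot 12 = 220$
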